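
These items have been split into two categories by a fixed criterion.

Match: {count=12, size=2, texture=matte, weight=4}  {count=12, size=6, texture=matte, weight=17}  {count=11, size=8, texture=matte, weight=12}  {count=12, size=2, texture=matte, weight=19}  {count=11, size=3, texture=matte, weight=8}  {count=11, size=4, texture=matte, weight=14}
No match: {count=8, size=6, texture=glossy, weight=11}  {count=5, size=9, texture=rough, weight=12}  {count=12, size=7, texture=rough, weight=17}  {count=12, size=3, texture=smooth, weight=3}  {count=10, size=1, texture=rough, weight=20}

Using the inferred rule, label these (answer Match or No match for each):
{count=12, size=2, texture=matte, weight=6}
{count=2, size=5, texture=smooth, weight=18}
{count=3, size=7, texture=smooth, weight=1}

Match, No match, No match

All 'Match' examples share one property — texture is matte — and every 'No match' example lacks it.
Match: {count=12, size=2, texture=matte, weight=6}, since texture is matte.
No match: {count=2, size=5, texture=smooth, weight=18}, since texture is smooth.
No match: {count=3, size=7, texture=smooth, weight=1}, since texture is smooth.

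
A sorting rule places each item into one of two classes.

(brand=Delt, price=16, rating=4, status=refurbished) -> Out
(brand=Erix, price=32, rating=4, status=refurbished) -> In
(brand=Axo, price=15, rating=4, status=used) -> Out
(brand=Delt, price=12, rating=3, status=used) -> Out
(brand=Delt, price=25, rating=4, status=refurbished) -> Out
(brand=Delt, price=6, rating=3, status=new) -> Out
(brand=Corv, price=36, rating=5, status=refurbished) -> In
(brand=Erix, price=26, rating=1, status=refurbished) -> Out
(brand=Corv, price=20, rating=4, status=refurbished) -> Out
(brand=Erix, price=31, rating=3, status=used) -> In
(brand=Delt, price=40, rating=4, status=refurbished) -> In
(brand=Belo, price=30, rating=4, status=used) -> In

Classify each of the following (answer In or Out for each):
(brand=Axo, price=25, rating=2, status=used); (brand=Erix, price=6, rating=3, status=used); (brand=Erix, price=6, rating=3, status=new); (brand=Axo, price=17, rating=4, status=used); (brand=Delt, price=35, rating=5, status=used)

A rule that fits every label: price ≥ 30 — true of each 'In' example, false of each 'Out' one.

Out, Out, Out, Out, In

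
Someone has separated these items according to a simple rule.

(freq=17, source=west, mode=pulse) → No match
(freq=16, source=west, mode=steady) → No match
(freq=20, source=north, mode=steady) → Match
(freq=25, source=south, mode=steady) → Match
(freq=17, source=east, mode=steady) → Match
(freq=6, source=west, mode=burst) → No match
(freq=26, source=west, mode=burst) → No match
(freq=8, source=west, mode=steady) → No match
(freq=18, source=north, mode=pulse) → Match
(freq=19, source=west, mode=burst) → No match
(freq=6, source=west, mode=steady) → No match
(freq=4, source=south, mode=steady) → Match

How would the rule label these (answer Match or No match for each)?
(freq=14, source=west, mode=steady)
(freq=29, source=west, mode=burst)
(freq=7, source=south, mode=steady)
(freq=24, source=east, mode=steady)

No match, No match, Match, Match

A rule that fits every label: source is not west — true of each 'Match' example, false of each 'No match' one.
(freq=14, source=west, mode=steady): source is west — lacks this property, so No match. (freq=29, source=west, mode=burst): source is west — lacks this property, so No match. (freq=7, source=south, mode=steady): source is south — qualifies, so Match. (freq=24, source=east, mode=steady): source is east — qualifies, so Match.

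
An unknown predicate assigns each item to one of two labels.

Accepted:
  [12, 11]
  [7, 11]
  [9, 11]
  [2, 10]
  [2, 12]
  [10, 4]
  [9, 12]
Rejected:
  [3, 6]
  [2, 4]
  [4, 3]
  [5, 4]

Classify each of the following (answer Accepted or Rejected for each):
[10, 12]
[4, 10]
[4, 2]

Rule: sum ≥ 12. This holds for each 'Accepted' example and fails for each 'Rejected' one.
[10, 12]: 10+12 = 22 — has this property, so Accepted. [4, 10]: 4+10 = 14 — has this property, so Accepted. [4, 2]: 4+2 = 6 — fails this test, so Rejected.

Accepted, Accepted, Rejected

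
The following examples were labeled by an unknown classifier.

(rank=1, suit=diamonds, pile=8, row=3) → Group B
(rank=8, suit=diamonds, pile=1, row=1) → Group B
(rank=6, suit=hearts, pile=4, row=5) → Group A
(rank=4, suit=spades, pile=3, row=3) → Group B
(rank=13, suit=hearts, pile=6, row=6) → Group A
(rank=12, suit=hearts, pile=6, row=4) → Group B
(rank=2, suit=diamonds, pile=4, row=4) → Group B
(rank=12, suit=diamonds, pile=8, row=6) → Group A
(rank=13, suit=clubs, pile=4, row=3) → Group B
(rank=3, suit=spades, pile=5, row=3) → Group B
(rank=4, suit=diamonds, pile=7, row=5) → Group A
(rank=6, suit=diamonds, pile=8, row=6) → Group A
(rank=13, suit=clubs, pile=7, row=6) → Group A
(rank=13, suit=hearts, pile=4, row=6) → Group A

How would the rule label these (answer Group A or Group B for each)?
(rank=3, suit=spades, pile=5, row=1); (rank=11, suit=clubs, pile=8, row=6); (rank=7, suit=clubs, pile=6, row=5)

The classifier is using: row ≥ 5.
Group B: (rank=3, suit=spades, pile=5, row=1), since row = 1.
Group A: (rank=11, suit=clubs, pile=8, row=6), since row = 6.
Group A: (rank=7, suit=clubs, pile=6, row=5), since row = 5.

Group B, Group A, Group A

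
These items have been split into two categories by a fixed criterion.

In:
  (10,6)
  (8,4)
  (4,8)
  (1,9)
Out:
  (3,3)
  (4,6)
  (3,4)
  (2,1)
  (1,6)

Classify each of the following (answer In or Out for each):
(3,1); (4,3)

Out, Out

The common property of the 'In' items is: max ≥ 8. No 'Out' item has it.
Out: (3,1), since max 3.
Out: (4,3), since max 4.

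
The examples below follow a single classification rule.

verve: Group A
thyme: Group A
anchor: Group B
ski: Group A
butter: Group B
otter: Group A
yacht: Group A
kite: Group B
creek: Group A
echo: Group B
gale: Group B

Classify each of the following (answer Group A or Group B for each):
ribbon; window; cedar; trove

Group B, Group B, Group A, Group A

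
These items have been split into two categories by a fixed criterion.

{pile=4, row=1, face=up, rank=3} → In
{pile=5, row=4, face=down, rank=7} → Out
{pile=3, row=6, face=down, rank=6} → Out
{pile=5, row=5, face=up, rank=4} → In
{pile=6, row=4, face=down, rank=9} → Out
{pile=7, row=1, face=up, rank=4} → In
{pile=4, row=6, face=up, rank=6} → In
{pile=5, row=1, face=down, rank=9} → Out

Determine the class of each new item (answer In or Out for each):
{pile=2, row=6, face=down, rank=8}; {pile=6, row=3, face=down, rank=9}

Out, Out

Rule: face is up. This holds for each 'In' example and fails for each 'Out' one.
{pile=2, row=6, face=down, rank=8}: face is down — fails the rule, so Out. {pile=6, row=3, face=down, rank=9}: face is down — fails the rule, so Out.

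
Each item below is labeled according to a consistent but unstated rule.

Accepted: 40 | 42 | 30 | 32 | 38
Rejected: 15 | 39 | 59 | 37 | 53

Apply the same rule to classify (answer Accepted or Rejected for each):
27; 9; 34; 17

All 'Accepted' examples share one property — even — and every 'Rejected' example lacks it.
27 — 27 is odd, hence Rejected.
9 — 9 is odd, hence Rejected.
34 — 34 is even, hence Accepted.
17 — 17 is odd, hence Rejected.

Rejected, Rejected, Accepted, Rejected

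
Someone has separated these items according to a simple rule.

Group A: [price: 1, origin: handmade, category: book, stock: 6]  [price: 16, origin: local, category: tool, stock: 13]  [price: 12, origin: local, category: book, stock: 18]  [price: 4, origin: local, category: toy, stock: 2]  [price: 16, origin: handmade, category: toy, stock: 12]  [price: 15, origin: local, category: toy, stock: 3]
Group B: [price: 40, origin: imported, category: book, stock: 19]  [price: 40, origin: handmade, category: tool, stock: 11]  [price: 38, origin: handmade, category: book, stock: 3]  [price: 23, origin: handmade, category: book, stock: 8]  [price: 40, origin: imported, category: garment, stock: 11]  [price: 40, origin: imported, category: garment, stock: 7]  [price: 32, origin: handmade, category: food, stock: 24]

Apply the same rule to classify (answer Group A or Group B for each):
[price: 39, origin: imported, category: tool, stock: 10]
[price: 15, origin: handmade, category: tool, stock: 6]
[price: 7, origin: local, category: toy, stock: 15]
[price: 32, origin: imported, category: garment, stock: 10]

Group B, Group A, Group A, Group B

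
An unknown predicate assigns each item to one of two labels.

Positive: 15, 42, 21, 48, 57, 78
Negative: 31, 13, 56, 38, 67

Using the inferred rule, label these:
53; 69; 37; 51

Every 'Positive' example satisfies: multiple of 3. None of the 'Negative' examples do.

Negative, Positive, Negative, Positive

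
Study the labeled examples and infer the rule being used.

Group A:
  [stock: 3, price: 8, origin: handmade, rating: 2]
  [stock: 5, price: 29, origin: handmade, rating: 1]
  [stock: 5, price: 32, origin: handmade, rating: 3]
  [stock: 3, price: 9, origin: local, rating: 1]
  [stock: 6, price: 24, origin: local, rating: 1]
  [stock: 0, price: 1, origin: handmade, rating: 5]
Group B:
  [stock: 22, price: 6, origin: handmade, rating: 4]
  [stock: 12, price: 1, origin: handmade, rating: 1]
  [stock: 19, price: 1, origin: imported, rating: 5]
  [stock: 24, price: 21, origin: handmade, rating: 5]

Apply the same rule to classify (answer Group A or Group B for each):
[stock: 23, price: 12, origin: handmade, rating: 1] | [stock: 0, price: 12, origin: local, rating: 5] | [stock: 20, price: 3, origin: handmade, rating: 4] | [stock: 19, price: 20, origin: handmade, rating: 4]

The pattern is that an item is 'Group A' exactly when: stock ≤ 6.
[stock: 23, price: 12, origin: handmade, rating: 1]: Group B (stock = 23). [stock: 0, price: 12, origin: local, rating: 5]: Group A (stock = 0). [stock: 20, price: 3, origin: handmade, rating: 4]: Group B (stock = 20). [stock: 19, price: 20, origin: handmade, rating: 4]: Group B (stock = 19).

Group B, Group A, Group B, Group B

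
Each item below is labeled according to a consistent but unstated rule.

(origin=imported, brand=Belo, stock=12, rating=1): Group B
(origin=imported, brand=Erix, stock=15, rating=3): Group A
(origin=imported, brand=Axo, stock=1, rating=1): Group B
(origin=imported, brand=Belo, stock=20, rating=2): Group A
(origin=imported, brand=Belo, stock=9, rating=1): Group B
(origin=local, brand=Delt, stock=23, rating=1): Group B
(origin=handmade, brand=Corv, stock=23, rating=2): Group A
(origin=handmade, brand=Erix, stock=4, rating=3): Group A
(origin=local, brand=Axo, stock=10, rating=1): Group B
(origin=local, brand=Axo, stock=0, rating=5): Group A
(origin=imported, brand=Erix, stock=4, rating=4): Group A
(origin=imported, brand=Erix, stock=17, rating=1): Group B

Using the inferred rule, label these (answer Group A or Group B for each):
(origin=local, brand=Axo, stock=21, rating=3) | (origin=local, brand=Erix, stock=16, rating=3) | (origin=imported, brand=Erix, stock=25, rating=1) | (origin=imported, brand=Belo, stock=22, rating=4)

The rule appears to be: rating ≥ 2.

Group A, Group A, Group B, Group A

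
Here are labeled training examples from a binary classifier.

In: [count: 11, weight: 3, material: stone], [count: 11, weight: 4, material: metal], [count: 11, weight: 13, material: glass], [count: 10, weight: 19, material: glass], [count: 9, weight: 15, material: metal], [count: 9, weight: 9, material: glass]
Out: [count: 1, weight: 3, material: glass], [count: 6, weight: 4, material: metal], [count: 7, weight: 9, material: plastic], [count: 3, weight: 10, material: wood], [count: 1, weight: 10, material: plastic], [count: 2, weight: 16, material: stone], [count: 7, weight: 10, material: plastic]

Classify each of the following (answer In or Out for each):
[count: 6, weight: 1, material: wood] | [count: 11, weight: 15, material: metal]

Out, In

Every 'In' example satisfies: count ≥ 9. None of the 'Out' examples do.
[count: 6, weight: 1, material: wood] → count = 6 → Out. [count: 11, weight: 15, material: metal] → count = 11 → In.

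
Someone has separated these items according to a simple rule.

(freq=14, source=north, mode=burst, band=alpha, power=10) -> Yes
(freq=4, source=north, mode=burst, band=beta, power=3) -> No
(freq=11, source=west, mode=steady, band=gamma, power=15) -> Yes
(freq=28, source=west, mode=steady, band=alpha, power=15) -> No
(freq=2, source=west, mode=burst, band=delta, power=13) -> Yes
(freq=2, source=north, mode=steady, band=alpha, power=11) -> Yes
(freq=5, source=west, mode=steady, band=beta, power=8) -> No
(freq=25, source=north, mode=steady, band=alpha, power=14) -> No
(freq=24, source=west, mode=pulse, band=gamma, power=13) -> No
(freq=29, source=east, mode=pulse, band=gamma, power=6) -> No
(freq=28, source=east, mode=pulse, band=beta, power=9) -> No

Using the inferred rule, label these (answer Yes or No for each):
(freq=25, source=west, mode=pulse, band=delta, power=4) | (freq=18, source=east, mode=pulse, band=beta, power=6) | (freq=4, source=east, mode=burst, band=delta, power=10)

'Yes' ⟺ power ≥ 9 AND freq ≤ 14.
(freq=25, source=west, mode=pulse, band=delta, power=4): No (power = 4, freq = 25). (freq=18, source=east, mode=pulse, band=beta, power=6): No (power = 6, freq = 18). (freq=4, source=east, mode=burst, band=delta, power=10): Yes (power = 10, freq = 4).

No, No, Yes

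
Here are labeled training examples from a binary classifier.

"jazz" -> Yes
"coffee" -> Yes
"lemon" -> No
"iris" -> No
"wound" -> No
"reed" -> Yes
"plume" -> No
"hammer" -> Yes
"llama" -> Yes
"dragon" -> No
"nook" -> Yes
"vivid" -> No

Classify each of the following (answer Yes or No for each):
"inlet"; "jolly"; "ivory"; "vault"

Checking candidate rules against both groups, what survives is: has a double letter.

No, Yes, No, No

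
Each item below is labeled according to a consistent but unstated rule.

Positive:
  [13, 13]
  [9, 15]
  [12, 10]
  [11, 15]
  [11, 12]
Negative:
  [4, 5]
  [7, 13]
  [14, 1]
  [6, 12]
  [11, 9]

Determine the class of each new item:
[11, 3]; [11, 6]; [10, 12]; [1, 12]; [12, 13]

'Positive' ⟺ sum ≥ 22.
[11, 3]: 11+3 = 14, does not pass → Negative. [11, 6]: 11+6 = 17, does not pass → Negative. [10, 12]: 10+12 = 22, satisfies this → Positive. [1, 12]: 1+12 = 13, does not pass → Negative. [12, 13]: 12+13 = 25, satisfies this → Positive.

Negative, Negative, Positive, Negative, Positive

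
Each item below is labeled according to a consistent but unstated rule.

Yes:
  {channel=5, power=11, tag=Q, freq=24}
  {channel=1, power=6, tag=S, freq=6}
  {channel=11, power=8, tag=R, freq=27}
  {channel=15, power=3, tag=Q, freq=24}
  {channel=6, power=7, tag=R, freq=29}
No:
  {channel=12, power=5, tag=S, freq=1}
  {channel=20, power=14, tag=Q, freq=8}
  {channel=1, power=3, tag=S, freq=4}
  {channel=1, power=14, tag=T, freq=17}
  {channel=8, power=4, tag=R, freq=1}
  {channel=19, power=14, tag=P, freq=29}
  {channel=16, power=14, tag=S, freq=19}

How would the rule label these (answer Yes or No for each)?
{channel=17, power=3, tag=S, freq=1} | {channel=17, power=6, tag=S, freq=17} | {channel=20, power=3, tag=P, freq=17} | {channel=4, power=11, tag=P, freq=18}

No, Yes, Yes, Yes

The simplest hypothesis consistent with all the labels is: freq ≥ 6 AND power ≤ 11.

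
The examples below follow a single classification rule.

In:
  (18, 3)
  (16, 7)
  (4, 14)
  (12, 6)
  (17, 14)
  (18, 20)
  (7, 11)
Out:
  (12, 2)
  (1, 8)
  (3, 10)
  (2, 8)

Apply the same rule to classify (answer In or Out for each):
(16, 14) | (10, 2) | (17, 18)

In, Out, In

'In' ⟺ sum ≥ 18.
(16, 14): In (16+14 = 30). (10, 2): Out (10+2 = 12). (17, 18): In (17+18 = 35).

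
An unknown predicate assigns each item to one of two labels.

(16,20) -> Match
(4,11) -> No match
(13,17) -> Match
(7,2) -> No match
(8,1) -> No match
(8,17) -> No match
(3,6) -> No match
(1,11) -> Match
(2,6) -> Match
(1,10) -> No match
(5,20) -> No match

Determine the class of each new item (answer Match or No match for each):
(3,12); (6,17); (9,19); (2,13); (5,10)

The pattern is that an item is 'Match' exactly when: sum is even.
(3,12) → 3+12 = 15 → No match. (6,17) → 6+17 = 23 → No match. (9,19) → 9+19 = 28 → Match. (2,13) → 2+13 = 15 → No match. (5,10) → 5+10 = 15 → No match.

No match, No match, Match, No match, No match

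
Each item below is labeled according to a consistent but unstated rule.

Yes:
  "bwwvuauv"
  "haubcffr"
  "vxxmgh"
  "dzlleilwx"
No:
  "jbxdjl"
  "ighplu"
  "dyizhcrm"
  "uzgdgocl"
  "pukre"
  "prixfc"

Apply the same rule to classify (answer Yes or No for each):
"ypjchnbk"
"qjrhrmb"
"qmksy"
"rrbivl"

All 'Yes' examples share one property — has a double letter — and every 'No' example lacks it.

No, No, No, Yes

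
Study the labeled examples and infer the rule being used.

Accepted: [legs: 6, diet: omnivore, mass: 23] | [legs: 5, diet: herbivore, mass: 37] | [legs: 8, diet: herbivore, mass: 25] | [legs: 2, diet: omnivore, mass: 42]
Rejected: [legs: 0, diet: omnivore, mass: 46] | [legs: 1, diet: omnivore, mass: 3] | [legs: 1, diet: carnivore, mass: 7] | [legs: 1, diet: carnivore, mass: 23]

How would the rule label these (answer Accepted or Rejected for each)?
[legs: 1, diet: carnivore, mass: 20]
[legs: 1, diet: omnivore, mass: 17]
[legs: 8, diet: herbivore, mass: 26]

Rejected, Rejected, Accepted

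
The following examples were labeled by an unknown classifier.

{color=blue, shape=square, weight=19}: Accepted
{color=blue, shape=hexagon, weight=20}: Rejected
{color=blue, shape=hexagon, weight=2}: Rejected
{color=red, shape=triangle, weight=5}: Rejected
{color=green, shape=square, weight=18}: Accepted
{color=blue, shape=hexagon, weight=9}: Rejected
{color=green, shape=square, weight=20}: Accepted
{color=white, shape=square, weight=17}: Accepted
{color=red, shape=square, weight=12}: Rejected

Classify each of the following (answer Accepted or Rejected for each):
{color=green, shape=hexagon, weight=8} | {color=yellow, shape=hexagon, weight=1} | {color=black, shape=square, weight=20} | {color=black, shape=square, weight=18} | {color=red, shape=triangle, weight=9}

Rejected, Rejected, Accepted, Accepted, Rejected

Every 'Accepted' example satisfies: shape is square AND weight ≥ 17. None of the 'Rejected' examples do.
{color=green, shape=hexagon, weight=8} — shape is hexagon, weight = 8, hence Rejected.
{color=yellow, shape=hexagon, weight=1} — shape is hexagon, weight = 1, hence Rejected.
{color=black, shape=square, weight=20} — shape is square, weight = 20, hence Accepted.
{color=black, shape=square, weight=18} — shape is square, weight = 18, hence Accepted.
{color=red, shape=triangle, weight=9} — shape is triangle, weight = 9, hence Rejected.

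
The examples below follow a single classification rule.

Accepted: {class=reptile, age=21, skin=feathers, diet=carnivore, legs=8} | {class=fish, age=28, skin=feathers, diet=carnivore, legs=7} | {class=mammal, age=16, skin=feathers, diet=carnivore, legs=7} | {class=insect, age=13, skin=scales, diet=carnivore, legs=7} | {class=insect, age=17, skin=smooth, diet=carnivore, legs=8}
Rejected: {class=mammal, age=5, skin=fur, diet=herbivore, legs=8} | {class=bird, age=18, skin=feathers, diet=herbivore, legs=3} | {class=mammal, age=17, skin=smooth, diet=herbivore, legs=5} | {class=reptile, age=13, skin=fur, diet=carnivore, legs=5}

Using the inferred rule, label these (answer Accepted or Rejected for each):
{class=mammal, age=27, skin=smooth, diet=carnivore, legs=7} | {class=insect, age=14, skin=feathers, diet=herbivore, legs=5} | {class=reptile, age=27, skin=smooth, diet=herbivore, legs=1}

The pattern is that an item is 'Accepted' exactly when: diet is carnivore AND legs ≥ 7.
{class=mammal, age=27, skin=smooth, diet=carnivore, legs=7} — diet is carnivore, legs = 7, hence Accepted. {class=insect, age=14, skin=feathers, diet=herbivore, legs=5} — diet is herbivore, legs = 5, hence Rejected. {class=reptile, age=27, skin=smooth, diet=herbivore, legs=1} — diet is herbivore, legs = 1, hence Rejected.

Accepted, Rejected, Rejected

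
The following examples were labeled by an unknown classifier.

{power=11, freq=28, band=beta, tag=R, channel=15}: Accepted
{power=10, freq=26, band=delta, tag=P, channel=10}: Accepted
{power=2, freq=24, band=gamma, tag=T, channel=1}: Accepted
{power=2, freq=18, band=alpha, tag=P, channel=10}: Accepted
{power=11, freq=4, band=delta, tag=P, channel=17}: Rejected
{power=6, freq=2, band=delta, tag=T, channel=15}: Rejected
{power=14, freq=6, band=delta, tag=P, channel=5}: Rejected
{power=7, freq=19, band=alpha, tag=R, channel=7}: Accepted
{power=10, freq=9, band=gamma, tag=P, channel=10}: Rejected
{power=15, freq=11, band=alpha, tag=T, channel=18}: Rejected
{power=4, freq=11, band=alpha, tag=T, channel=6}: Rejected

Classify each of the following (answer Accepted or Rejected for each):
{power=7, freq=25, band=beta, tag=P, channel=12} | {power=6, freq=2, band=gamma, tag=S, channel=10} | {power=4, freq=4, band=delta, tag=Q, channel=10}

Accepted, Rejected, Rejected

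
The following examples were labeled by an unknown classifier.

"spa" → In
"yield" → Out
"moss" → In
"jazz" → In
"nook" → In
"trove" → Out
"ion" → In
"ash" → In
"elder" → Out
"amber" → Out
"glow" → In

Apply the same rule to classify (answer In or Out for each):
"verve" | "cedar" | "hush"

Out, Out, In

Every 'In' example satisfies: length ≤ 4. None of the 'Out' examples do.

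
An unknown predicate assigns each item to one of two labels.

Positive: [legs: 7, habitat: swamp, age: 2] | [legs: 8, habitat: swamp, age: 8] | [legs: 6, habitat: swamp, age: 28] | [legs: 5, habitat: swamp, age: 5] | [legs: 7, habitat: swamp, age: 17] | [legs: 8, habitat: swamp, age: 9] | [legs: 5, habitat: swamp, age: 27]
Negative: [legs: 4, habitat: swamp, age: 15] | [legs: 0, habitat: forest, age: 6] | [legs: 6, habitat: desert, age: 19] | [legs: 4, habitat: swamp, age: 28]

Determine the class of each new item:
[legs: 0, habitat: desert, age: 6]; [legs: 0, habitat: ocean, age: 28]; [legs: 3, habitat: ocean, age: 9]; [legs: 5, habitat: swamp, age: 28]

Rule: habitat is swamp AND legs ≥ 5. This holds for each 'Positive' example and fails for each 'Negative' one.
[legs: 0, habitat: desert, age: 6]: habitat is desert, legs = 0 — doesn't match, so Negative.
[legs: 0, habitat: ocean, age: 28]: habitat is ocean, legs = 0 — doesn't match, so Negative.
[legs: 3, habitat: ocean, age: 9]: habitat is ocean, legs = 3 — doesn't match, so Negative.
[legs: 5, habitat: swamp, age: 28]: habitat is swamp, legs = 5 — meets the rule, so Positive.

Negative, Negative, Negative, Positive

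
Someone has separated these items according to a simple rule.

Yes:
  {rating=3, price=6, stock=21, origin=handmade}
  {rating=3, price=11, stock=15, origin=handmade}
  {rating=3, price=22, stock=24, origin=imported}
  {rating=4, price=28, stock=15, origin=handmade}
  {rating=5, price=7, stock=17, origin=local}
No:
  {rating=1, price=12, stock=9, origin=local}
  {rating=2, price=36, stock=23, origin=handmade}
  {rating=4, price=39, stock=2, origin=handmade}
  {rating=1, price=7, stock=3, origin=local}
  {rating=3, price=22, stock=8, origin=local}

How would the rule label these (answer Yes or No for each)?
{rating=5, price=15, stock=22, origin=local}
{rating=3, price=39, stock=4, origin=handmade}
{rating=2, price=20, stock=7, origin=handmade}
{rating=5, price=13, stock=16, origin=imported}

Yes, No, No, Yes

The rule appears to be: rating ≥ 3 AND stock ≥ 9.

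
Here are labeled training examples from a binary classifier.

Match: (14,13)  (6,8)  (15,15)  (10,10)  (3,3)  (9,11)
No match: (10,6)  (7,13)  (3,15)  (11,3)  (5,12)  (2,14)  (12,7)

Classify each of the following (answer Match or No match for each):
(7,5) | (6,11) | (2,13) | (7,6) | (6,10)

Match, No match, No match, Match, No match

Every 'Match' example satisfies: |first − second| ≤ 2. None of the 'No match' examples do.
Match: (7,5), since |7−5| = 2.
No match: (6,11), since |6−11| = 5.
No match: (2,13), since |2−13| = 11.
Match: (7,6), since |7−6| = 1.
No match: (6,10), since |6−10| = 4.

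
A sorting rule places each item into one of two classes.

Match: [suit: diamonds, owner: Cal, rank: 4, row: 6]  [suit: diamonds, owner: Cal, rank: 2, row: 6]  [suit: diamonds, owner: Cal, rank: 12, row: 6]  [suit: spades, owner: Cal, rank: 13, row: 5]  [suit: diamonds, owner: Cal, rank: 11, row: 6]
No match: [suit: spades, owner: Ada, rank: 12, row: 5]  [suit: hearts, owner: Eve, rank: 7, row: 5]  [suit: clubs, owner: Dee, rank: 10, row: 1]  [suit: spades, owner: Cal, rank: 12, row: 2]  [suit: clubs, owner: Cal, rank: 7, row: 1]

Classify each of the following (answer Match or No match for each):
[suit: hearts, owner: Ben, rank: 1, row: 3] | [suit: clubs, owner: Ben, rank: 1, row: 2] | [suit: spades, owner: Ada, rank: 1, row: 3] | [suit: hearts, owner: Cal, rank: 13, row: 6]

Rule: owner is Cal AND row ≥ 5. This holds for each 'Match' example and fails for each 'No match' one.
[suit: hearts, owner: Ben, rank: 1, row: 3]: owner is Ben, row = 3 — fails this test, so No match.
[suit: clubs, owner: Ben, rank: 1, row: 2]: owner is Ben, row = 2 — fails this test, so No match.
[suit: spades, owner: Ada, rank: 1, row: 3]: owner is Ada, row = 3 — fails this test, so No match.
[suit: hearts, owner: Cal, rank: 13, row: 6]: owner is Cal, row = 6 — has this property, so Match.

No match, No match, No match, Match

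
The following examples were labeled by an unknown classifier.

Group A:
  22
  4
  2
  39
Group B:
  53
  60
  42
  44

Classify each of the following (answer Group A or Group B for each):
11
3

Group A, Group A

The pattern is that an item is 'Group A' exactly when: at most 39.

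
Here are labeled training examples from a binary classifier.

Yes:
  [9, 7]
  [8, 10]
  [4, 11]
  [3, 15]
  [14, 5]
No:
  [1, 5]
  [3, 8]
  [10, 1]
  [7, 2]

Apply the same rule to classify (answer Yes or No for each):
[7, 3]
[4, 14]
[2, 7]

No, Yes, No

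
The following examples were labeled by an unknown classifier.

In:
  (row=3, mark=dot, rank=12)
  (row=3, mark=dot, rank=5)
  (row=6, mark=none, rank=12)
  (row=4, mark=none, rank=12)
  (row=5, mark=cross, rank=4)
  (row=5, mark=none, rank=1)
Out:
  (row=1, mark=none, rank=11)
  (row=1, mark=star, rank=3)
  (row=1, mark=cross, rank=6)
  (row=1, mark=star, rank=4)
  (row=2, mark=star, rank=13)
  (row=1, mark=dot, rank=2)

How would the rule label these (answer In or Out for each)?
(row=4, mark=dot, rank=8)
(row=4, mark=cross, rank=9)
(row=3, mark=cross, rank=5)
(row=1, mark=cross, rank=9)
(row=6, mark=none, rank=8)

A rule that fits every label: row ≥ 3 — true of each 'In' example, false of each 'Out' one.
(row=4, mark=dot, rank=8): row = 4 — meets the rule, so In.
(row=4, mark=cross, rank=9): row = 4 — meets the rule, so In.
(row=3, mark=cross, rank=5): row = 3 — meets the rule, so In.
(row=1, mark=cross, rank=9): row = 1 — does not satisfy this, so Out.
(row=6, mark=none, rank=8): row = 6 — meets the rule, so In.

In, In, In, Out, In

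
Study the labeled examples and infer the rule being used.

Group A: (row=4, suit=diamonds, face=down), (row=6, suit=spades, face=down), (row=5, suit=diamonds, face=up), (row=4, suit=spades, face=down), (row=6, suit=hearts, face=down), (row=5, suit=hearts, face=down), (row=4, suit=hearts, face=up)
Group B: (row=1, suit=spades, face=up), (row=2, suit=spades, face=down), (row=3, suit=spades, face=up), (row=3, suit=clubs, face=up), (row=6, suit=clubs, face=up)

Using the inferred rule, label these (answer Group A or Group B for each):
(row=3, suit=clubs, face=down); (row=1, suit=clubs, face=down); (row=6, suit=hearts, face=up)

The distinguishing property — suit is not clubs AND row ≥ 4 — holds for all the 'Group A' cases and none of the 'Group B' cases.
(row=3, suit=clubs, face=down) → suit is clubs, row = 3 → Group B.
(row=1, suit=clubs, face=down) → suit is clubs, row = 1 → Group B.
(row=6, suit=hearts, face=up) → suit is hearts, row = 6 → Group A.

Group B, Group B, Group A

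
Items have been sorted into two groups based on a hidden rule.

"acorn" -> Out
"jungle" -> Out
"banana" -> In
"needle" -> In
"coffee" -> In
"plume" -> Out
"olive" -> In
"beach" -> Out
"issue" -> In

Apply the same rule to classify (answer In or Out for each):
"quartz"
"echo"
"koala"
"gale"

Out, Out, In, Out

One predicate separates the groups cleanly: has ≥ 3 vowels.
Out: "quartz", since 2 vowels.
Out: "echo", since 2 vowels.
In: "koala", since 3 vowels.
Out: "gale", since 2 vowels.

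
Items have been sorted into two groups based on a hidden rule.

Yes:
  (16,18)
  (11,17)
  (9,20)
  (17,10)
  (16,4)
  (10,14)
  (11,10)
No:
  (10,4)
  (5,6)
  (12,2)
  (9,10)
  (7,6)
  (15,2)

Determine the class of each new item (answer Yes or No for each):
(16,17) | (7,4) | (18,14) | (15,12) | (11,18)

One predicate separates the groups cleanly: sum ≥ 20.
(16,17) — 16+17 = 33, hence Yes.
(7,4) — 7+4 = 11, hence No.
(18,14) — 18+14 = 32, hence Yes.
(15,12) — 15+12 = 27, hence Yes.
(11,18) — 11+18 = 29, hence Yes.

Yes, No, Yes, Yes, Yes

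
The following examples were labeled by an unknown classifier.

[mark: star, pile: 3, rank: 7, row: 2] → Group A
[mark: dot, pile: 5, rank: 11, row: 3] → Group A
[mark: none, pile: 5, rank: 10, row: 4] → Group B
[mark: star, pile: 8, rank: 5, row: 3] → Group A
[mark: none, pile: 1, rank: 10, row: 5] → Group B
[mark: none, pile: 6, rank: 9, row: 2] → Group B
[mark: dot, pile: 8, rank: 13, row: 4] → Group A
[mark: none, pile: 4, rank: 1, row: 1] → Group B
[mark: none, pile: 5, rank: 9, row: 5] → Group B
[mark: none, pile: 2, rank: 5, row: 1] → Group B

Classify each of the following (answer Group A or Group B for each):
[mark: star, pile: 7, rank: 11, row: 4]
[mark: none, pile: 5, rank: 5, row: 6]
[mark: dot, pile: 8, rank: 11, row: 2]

The rule appears to be: mark is not none.
[mark: star, pile: 7, rank: 11, row: 4] — mark is star, hence Group A. [mark: none, pile: 5, rank: 5, row: 6] — mark is none, hence Group B. [mark: dot, pile: 8, rank: 11, row: 2] — mark is dot, hence Group A.

Group A, Group B, Group A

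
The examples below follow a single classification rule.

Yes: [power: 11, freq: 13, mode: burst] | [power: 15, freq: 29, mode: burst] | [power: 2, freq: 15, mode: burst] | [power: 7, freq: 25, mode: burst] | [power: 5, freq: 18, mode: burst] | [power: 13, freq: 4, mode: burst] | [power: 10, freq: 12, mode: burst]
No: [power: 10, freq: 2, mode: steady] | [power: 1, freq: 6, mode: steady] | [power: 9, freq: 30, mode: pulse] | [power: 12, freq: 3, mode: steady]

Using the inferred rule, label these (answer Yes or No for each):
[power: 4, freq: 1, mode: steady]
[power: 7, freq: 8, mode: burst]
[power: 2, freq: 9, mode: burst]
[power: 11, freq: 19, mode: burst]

No, Yes, Yes, Yes

The rule appears to be: mode is burst.
[power: 4, freq: 1, mode: steady]: mode is steady, doesn't match → No. [power: 7, freq: 8, mode: burst]: mode is burst, passes → Yes. [power: 2, freq: 9, mode: burst]: mode is burst, passes → Yes. [power: 11, freq: 19, mode: burst]: mode is burst, passes → Yes.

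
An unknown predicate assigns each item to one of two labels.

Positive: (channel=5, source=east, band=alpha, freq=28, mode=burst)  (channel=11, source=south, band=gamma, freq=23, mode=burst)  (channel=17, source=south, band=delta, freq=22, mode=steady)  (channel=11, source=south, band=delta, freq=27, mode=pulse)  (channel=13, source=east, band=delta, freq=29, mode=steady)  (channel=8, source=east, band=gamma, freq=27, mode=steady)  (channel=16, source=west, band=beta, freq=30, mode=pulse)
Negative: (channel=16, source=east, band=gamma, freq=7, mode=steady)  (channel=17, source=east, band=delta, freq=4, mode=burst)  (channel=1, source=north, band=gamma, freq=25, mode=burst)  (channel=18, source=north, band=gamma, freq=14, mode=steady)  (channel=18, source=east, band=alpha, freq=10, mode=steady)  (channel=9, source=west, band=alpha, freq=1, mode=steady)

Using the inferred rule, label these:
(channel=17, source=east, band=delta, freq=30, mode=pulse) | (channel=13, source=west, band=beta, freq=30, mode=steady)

Positive, Positive

Every 'Positive' example satisfies: channel ≥ 5 AND freq ≥ 22. None of the 'Negative' examples do.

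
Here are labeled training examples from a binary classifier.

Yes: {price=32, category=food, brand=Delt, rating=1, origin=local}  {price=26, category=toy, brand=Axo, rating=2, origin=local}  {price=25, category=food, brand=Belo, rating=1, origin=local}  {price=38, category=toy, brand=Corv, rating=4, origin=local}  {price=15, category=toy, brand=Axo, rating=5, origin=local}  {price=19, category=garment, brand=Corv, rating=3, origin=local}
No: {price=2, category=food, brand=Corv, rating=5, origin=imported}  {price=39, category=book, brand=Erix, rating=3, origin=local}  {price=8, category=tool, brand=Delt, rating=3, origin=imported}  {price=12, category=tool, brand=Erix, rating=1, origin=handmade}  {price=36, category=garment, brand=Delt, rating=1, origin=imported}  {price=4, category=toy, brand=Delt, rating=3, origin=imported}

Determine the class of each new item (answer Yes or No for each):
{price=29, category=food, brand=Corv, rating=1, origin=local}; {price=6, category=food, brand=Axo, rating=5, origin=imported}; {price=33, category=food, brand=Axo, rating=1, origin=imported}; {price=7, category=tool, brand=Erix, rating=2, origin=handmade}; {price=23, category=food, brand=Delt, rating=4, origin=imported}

All 'Yes' examples share one property — origin is local AND price ≤ 38 — and every 'No' example lacks it.
{price=29, category=food, brand=Corv, rating=1, origin=local} → origin is local, price = 29 → Yes. {price=6, category=food, brand=Axo, rating=5, origin=imported} → origin is imported, price = 6 → No. {price=33, category=food, brand=Axo, rating=1, origin=imported} → origin is imported, price = 33 → No. {price=7, category=tool, brand=Erix, rating=2, origin=handmade} → origin is handmade, price = 7 → No. {price=23, category=food, brand=Delt, rating=4, origin=imported} → origin is imported, price = 23 → No.

Yes, No, No, No, No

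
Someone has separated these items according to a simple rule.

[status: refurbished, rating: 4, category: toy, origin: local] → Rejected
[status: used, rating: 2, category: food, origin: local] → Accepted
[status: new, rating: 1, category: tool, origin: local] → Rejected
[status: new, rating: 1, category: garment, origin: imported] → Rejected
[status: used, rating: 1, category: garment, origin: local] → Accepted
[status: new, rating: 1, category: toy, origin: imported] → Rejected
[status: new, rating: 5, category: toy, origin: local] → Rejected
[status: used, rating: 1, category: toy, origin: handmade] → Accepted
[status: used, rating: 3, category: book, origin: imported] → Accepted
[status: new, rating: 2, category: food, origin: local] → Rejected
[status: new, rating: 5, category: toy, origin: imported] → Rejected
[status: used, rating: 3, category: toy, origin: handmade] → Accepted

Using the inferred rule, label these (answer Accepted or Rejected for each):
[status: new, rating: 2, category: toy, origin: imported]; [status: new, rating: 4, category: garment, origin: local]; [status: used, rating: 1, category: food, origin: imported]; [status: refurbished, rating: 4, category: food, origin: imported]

Rejected, Rejected, Accepted, Rejected

The pattern is that an item is 'Accepted' exactly when: status is used.
[status: new, rating: 2, category: toy, origin: imported]: status is new — does not satisfy this, so Rejected. [status: new, rating: 4, category: garment, origin: local]: status is new — does not satisfy this, so Rejected. [status: used, rating: 1, category: food, origin: imported]: status is used — has this property, so Accepted. [status: refurbished, rating: 4, category: food, origin: imported]: status is refurbished — does not satisfy this, so Rejected.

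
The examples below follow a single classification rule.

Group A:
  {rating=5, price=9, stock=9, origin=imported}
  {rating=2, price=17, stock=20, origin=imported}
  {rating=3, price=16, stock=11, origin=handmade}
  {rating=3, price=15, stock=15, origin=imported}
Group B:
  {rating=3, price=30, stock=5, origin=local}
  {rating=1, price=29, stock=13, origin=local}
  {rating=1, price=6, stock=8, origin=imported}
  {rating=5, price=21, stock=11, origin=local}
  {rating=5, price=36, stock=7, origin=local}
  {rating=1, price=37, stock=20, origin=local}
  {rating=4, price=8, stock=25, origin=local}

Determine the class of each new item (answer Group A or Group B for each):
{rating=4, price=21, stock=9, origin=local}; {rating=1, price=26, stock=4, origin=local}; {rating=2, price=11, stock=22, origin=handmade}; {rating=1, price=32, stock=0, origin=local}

A rule that fits every label: price ≥ 9 AND price ≤ 17 — true of each 'Group A' example, false of each 'Group B' one.
{rating=4, price=21, stock=9, origin=local}: price = 21, does not pass → Group B.
{rating=1, price=26, stock=4, origin=local}: price = 26, does not pass → Group B.
{rating=2, price=11, stock=22, origin=handmade}: price = 11, matches → Group A.
{rating=1, price=32, stock=0, origin=local}: price = 32, does not pass → Group B.

Group B, Group B, Group A, Group B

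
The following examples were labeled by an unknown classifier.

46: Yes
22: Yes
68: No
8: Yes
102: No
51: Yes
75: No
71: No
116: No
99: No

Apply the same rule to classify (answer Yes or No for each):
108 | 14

No, Yes

The pattern is that an item is 'Yes' exactly when: at most 51.
108: No (108 > 51).
14: Yes (14 ≤ 51).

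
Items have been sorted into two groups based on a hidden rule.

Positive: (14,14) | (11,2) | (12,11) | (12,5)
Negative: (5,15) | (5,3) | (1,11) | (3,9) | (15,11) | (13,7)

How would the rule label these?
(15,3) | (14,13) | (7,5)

Negative, Positive, Negative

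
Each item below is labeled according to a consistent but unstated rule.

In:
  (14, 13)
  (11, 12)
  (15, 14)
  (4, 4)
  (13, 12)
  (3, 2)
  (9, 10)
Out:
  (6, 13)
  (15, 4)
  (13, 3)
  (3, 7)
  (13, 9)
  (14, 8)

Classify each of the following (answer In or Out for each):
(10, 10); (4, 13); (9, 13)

In, Out, Out

Rule: |first − second| ≤ 1. This holds for each 'In' example and fails for each 'Out' one.
(10, 10) → |10−10| = 0 → In.
(4, 13) → |4−13| = 9 → Out.
(9, 13) → |9−13| = 4 → Out.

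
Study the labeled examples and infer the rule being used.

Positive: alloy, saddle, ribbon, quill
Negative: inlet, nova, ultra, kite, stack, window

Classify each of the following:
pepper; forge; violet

The classifier is using: has a double letter.

Positive, Negative, Negative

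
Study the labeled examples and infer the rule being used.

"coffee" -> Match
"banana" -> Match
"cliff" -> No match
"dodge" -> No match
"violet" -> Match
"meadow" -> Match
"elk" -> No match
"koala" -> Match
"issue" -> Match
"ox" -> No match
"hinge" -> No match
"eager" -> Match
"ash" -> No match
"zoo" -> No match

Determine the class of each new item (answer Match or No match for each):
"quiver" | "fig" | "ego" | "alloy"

'Match' ⟺ has ≥ 3 vowels.
"quiver": 3 vowels, fits → Match.
"fig": 1 vowel, fails the rule → No match.
"ego": 2 vowels, fails the rule → No match.
"alloy": 2 vowels, fails the rule → No match.

Match, No match, No match, No match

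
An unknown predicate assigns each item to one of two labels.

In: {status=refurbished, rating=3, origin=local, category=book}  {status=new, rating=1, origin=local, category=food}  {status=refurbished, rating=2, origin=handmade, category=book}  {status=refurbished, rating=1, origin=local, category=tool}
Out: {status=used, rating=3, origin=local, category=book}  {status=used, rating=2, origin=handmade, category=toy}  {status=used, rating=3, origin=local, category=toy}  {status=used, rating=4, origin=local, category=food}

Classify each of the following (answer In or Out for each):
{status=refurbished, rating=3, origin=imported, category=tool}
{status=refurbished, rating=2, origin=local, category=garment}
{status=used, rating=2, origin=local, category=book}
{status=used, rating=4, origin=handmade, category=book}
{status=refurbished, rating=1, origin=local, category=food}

The classifier is using: status is not used.

In, In, Out, Out, In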